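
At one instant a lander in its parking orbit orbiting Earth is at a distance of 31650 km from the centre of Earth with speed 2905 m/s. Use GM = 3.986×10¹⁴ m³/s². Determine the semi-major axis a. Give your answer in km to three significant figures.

r = 3.165×10⁷ m.
Vis-viva rearranged: 1/a = 2/r − v²/μ = 6.319×10⁻⁸ − 2.117×10⁻⁸ = 4.202×10⁻⁸ m⁻¹.
a = 2.380×10⁷ m = 23798 km.

a ≈ 23800 km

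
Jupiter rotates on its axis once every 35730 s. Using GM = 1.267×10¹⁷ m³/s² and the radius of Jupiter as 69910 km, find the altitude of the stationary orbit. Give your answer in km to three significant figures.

h_sync ≈ 90100 km

A synchronous orbit has period T, so by Kepler's third law a = (μT²/4π²)^(1/3).
μT²/4π² = 1.267×10¹⁷ × (3.573×10⁴)² / 39.48 = 4.097×10²⁴ m³.
a = 1.600×10⁸ m = 1.6002×10⁵ km.
Altitude h = a − R = 1.6002×10⁵ − 69910 = 90105 km.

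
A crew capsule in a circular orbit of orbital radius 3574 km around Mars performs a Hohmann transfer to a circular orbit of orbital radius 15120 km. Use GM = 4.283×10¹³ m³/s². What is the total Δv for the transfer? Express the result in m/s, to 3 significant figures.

Δv_total ≈ 1580 m/s

r₁ = 3574 km = 3.574×10⁶ m.
r₂ = 15120 km = 1.512×10⁷ m.
Transfer ellipse a_t = (r₁ + r₂)/2 = 9.347×10⁶ m.
At r₁: circular v_c1 = √(μ/r₁) = 3462 m/s; transfer-periapsis v_p = √[μ(2/r₁ − 1/a_t)] = 4403 m/s.
Δv₁ = v_p − v_c1 = 941.1 m/s.
At r₂: circular v_c2 = √(μ/r₂) = 1683 m/s; transfer-apoapsis v_a = √[μ(2/r₂ − 1/a_t)] = 1041 m/s.
Δv₂ = v_c2 − v_a = 642.3 m/s.
Total Δv = Δv₁ + Δv₂ = 1583 m/s.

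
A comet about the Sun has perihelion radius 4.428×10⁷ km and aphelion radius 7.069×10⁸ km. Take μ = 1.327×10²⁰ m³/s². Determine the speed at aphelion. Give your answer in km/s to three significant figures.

v ≈ 4.70 km/s

Semi-major axis a = (r_p + r_a)/2 = 3.7559×10⁸ km = 3.756×10¹¹ m.
Vis-viva: v² = μ(2/r − 1/a) = 1.327×10²⁰ × (2.829×10⁻¹² − 2.662×10⁻¹²) = 2.213×10⁷ m²/s².
v = 4704 m/s = 4.704 km/s.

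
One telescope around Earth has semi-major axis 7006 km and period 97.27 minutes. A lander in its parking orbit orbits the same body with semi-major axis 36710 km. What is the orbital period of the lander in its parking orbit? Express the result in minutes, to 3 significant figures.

Kepler's third law: T² ∝ a³, so T₂ = T₁ (a₂/a₁)^(3/2).
a₂/a₁ = 5.240, (a₂/a₁)^(3/2) = 11.99.
T₂ = 97.27 × 11.99 = 1167 minutes.

T₂ ≈ 1170 minutes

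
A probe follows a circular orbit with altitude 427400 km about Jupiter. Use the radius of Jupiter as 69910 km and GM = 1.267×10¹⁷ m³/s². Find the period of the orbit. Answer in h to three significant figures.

r = 69910 + 427400 = 497310 km = 4.9731×10⁸ m.
Kepler's third law: T = 2π√(r³/μ) = 2π√((4.973×10⁸)³ / 1.267×10¹⁷).
r³/μ = 9.707×10⁸ s², so T = 2π × 3.116×10⁴ = 1.958×10⁵ s.
Converting: 1.958×10⁵ s ÷ 3600 = 54.38 h.

T ≈ 54.4 h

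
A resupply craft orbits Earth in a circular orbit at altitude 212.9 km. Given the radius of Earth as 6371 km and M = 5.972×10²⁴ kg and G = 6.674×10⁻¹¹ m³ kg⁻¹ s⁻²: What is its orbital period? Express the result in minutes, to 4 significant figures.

T ≈ 88.61 minutes

μ = GM = 6.674×10⁻¹¹ × 5.972×10²⁴ = 3.986×10¹⁴ m³/s².
r = 6371 + 212.9 = 6583.9 km = 6.5839×10⁶ m.
Kepler's third law: T = 2π√(r³/μ) = 2π√((6.584×10⁶)³ / 3.986×10¹⁴).
r³/μ = 7.161×10⁵ s², so T = 2π × 8.462×10² = 5.317×10³ s.
Converting: 5.317×10³ s ÷ 60.00 = 88.61 minutes.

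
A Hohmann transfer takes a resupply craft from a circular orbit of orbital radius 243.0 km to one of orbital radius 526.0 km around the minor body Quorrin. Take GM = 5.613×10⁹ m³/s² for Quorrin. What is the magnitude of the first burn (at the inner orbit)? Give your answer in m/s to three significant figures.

Δv ≈ 25.8 m/s

r₁ = 243.0 km = 2.430×10⁵ m.
r₂ = 526.0 km = 5.260×10⁵ m.
Transfer ellipse a_t = (r₁ + r₂)/2 = 3.845×10⁵ m.
At r₁: circular v_c1 = √(μ/r₁) = 152.0 m/s; transfer-periapsis v_p = √[μ(2/r₁ − 1/a_t)] = 177.8 m/s.
Δv₁ = v_p − v_c1 = 25.78 m/s.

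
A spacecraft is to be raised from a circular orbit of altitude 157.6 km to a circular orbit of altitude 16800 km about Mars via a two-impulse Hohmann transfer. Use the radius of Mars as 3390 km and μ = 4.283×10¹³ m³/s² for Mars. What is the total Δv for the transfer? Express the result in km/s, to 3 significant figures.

Δv_total ≈ 1.72 km/s

r₁ = 3390 + 157.6 = 3547.6 km = 3.5476×10⁶ m.
r₂ = 3390 + 16800 = 20190 km = 2.0190×10⁷ m.
Transfer ellipse a_t = (r₁ + r₂)/2 = 1.187×10⁷ m.
At r₁: circular v_c1 = √(μ/r₁) = 3475 m/s; transfer-periapsis v_p = √[μ(2/r₁ − 1/a_t)] = 4532 m/s.
Δv₁ = v_p − v_c1 = 1057 m/s.
At r₂: circular v_c2 = √(μ/r₂) = 1456 m/s; transfer-apoapsis v_a = √[μ(2/r₂ − 1/a_t)] = 796.3 m/s.
Δv₂ = v_c2 − v_a = 660.2 m/s.
Total Δv = Δv₁ + Δv₂ = 1717 m/s = 1.717 km/s.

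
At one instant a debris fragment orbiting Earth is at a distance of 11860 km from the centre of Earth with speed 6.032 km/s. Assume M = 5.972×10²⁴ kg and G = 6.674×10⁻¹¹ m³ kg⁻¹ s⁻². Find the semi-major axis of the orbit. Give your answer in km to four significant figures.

μ = GM = 6.674×10⁻¹¹ × 5.972×10²⁴ = 3.986×10¹⁴ m³/s².
r = 1.186×10⁷ m.
Vis-viva rearranged: 1/a = 2/r − v²/μ = 1.686×10⁻⁷ − 9.129×10⁻⁸ = 7.735×10⁻⁸ m⁻¹.
a = 1.293×10⁷ m = 12929 km.

a ≈ 12930 km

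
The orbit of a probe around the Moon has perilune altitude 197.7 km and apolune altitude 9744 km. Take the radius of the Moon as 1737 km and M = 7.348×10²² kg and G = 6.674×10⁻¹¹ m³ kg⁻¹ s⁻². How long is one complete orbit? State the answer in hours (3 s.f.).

T ≈ 13.7 hours

μ = GM = 6.674×10⁻¹¹ × 7.348×10²² = 4.904×10¹² m³/s².
r_p = 1737 + 197.7 = 1934.7 km = 1.9347×10⁶ m.
r_a = 1737 + 9744 = 11481 km = 1.1481×10⁷ m.
Semi-major axis a = (r_p + r_a)/2 = (1934.7 + 11481)/2 = 6707.9 km = 6.708×10⁶ m.
By Kepler's third law T = 2π√(a³/μ) = 2π × 7.845×10³ = 4.929×10⁴ s.
= 13.69 hours.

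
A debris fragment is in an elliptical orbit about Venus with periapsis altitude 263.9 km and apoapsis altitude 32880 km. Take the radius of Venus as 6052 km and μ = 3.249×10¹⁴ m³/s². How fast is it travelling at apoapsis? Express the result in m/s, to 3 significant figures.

v ≈ 1530 m/s

r_p = 6052 + 263.9 = 6315.9 km = 6.3159×10⁶ m.
r_a = 6052 + 32880 = 38932 km = 3.8932×10⁷ m.
Semi-major axis a = (r_p + r_a)/2 = 22624 km = 2.262×10⁷ m.
Vis-viva: v² = μ(2/r − 1/a) = 3.249×10¹⁴ × (5.137×10⁻⁸ − 4.420×10⁻⁸) = 2.330×10⁶ m²/s².
v = 1526 m/s.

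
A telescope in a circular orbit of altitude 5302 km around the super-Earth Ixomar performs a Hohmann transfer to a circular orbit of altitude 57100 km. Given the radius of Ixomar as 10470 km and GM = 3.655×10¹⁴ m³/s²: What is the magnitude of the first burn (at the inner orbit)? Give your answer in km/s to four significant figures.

r₁ = 10470 + 5302 = 15772 km = 1.5772×10⁷ m.
r₂ = 10470 + 57100 = 67570 km = 6.7570×10⁷ m.
Transfer ellipse a_t = (r₁ + r₂)/2 = 4.167×10⁷ m.
At r₁: circular v_c1 = √(μ/r₁) = 4814 m/s; transfer-periapsis v_p = √[μ(2/r₁ − 1/a_t)] = 6130 m/s.
Δv₁ = v_p − v_c1 = 1316 m/s.
= 1.316 km/s.

Δv ≈ 1.316 km/s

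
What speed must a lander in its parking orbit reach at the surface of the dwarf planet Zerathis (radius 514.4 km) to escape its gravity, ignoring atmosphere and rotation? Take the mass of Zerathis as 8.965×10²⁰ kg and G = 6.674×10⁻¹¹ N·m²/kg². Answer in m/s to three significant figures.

μ = GM = 6.674×10⁻¹¹ × 8.965×10²⁰ = 5.983×10¹⁰ m³/s².
r = R = 5.144×10⁵ m.
Escape speed v_esc = √(2μ/r) = √(2 × 5.983×10¹⁰ / 5.144×10⁵) = √(2.326×10⁵) = 482.3 m/s.

v_esc ≈ 482 m/s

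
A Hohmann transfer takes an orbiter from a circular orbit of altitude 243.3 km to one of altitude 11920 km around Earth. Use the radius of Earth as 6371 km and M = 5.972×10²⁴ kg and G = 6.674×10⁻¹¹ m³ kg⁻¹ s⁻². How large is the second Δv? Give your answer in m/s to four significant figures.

Δv ≈ 1266 m/s

μ = GM = 6.674×10⁻¹¹ × 5.972×10²⁴ = 3.986×10¹⁴ m³/s².
r₁ = 6371 + 243.3 = 6614.3 km = 6.6143×10⁶ m.
r₂ = 6371 + 11920 = 18291 km = 1.8291×10⁷ m.
Transfer ellipse a_t = (r₁ + r₂)/2 = 1.245×10⁷ m.
At r₁: circular v_c1 = √(μ/r₁) = 7763 m/s; transfer-perigee v_p = √[μ(2/r₁ − 1/a_t)] = 9408 m/s.
At r₂: circular v_c2 = √(μ/r₂) = 4668 m/s; transfer-apogee v_a = √[μ(2/r₂ − 1/a_t)] = 3402 m/s.
Δv₂ = v_c2 − v_a = 1266 m/s.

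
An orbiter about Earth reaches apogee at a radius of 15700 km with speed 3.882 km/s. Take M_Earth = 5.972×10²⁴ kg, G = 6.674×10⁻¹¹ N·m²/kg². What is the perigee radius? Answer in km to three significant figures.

perigee radius ≈ 6630 km

μ = GM = 6.674×10⁻¹¹ × 5.972×10²⁴ = 3.986×10¹⁴ m³/s².
r_a = 1.570×10⁷ m.
Specific energy ε = v²/2 − μ/r = -1.785×10⁷ J/kg, so a = −μ/(2ε) = 1.116×10⁷ m.
The apsides satisfy r_p + r_a = 2a, so the perigee radius is 2a − r_a = 6.627×10⁶ m = 6626.7 km.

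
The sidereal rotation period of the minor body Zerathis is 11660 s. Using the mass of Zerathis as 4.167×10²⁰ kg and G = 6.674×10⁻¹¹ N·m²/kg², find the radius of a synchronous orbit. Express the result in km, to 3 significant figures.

μ = GM = 6.674×10⁻¹¹ × 4.167×10²⁰ = 2.781×10¹⁰ m³/s².
A synchronous orbit has period T, so by Kepler's third law a = (μT²/4π²)^(1/3).
μT²/4π² = 2.781×10¹⁰ × (1.166×10⁴)² / 39.48 = 9.577×10¹⁶ m³.
a = 4.575×10⁵ m = 457.53 km.

r_sync ≈ 458 km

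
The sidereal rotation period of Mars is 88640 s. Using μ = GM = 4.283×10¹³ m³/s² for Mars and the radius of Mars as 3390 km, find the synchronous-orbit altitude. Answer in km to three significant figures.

A synchronous orbit has period T, so by Kepler's third law a = (μT²/4π²)^(1/3).
μT²/4π² = 4.283×10¹³ × (8.864×10⁴)² / 39.48 = 8.524×10²¹ m³.
a = 2.043×10⁷ m = 20428 km.
Altitude h = a − R = 20428 − 3390 = 17038 km.

h_sync ≈ 17000 km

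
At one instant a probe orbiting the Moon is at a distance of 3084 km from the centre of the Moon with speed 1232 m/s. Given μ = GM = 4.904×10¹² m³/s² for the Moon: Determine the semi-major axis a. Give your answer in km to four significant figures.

a ≈ 2950 km

r = 3.084×10⁶ m.
Specific orbital energy ε = v²/2 − μ/r = (1232)²/2 − 4.904×10¹²/3.084×10⁶ = -8.312×10⁵ J/kg.
Since ε = −μ/(2a), a = −μ/(2ε) = 2.950×10⁶ m = 2949.8 km.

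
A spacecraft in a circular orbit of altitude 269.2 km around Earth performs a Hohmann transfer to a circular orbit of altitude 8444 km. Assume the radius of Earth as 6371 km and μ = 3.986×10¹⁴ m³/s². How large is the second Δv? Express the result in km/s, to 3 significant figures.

r₁ = 6371 + 269.2 = 6640.2 km = 6.6402×10⁶ m.
r₂ = 6371 + 8444 = 14815 km = 1.4815×10⁷ m.
Transfer ellipse a_t = (r₁ + r₂)/2 = 1.073×10⁷ m.
At r₁: circular v_c1 = √(μ/r₁) = 7748 m/s; transfer-perigee v_p = √[μ(2/r₁ − 1/a_t)] = 9105 m/s.
At r₂: circular v_c2 = √(μ/r₂) = 5187 m/s; transfer-apogee v_a = √[μ(2/r₂ − 1/a_t)] = 4081 m/s.
Δv₂ = v_c2 − v_a = 1106 m/s.
= 1.106 km/s.

Δv ≈ 1.11 km/s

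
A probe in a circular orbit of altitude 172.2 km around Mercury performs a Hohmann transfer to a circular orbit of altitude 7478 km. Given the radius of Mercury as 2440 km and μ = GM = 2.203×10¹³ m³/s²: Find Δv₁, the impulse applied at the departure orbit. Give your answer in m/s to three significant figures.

r₁ = 2440 + 172.2 = 2612.2 km = 2.6122×10⁶ m.
r₂ = 2440 + 7478 = 9918.0 km = 9.9180×10⁶ m.
Transfer ellipse a_t = (r₁ + r₂)/2 = 6.265×10⁶ m.
At r₁: circular v_c1 = √(μ/r₁) = 2904 m/s; transfer-periherm v_p = √[μ(2/r₁ − 1/a_t)] = 3654 m/s.
Δv₁ = v_p − v_c1 = 749.8 m/s.

Δv ≈ 750 m/s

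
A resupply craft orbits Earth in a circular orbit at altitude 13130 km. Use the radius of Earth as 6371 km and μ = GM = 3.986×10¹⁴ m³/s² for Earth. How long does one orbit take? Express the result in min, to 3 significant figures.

r = 6371 + 13130 = 19501 km = 1.9501×10⁷ m.
Kepler's third law: T = 2π√(r³/μ) = 2π√((1.950×10⁷)³ / 3.986×10¹⁴).
r³/μ = 1.861×10⁷ s², so T = 2π × 4.313×10³ = 2.710×10⁴ s.
Converting: 2.710×10⁴ s ÷ 60.00 = 451.7 min.

T ≈ 452 min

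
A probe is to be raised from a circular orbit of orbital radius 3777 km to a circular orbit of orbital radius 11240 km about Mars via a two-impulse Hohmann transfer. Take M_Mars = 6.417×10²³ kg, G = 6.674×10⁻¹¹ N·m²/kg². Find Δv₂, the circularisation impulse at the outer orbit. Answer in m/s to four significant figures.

Δv ≈ 567.5 m/s

μ = GM = 6.674×10⁻¹¹ × 6.417×10²³ = 4.283×10¹³ m³/s².
r₁ = 3777 km = 3.777×10⁶ m.
r₂ = 11240 km = 1.124×10⁷ m.
Transfer ellipse a_t = (r₁ + r₂)/2 = 7.508×10⁶ m.
At r₁: circular v_c1 = √(μ/r₁) = 3367 m/s; transfer-periapsis v_p = √[μ(2/r₁ − 1/a_t)] = 4120 m/s.
At r₂: circular v_c2 = √(μ/r₂) = 1952 m/s; transfer-apoapsis v_a = √[μ(2/r₂ − 1/a_t)] = 1384 m/s.
Δv₂ = v_c2 − v_a = 567.5 m/s.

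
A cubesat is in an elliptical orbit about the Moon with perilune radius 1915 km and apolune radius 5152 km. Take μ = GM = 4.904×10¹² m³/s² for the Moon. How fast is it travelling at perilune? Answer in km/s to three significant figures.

v ≈ 1.93 km/s

Semi-major axis a = (r_p + r_a)/2 = 3533.5 km = 3.534×10⁶ m.
Vis-viva: v² = μ(2/r − 1/a) = 4.904×10¹² × (1.044×10⁻⁶ − 2.830×10⁻⁷) = 3.734×10⁶ m²/s².
v = 1932 m/s = 1.932 km/s.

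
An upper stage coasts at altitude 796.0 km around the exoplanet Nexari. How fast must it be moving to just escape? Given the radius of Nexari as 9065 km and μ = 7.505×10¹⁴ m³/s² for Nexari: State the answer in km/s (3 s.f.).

r = 9065 + 796.0 = 9861.0 km = 9.8610×10⁶ m.
Escape speed v_esc = √(2μ/r) = √(2 × 7.505×10¹⁴ / 9.861×10⁶) = √(1.522×10⁸) = 12340 m/s.
= 12.34 km/s.

v_esc ≈ 12.3 km/s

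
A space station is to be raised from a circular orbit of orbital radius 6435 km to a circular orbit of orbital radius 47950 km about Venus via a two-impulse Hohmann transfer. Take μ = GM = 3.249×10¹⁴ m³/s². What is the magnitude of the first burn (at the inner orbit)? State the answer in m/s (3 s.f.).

r₁ = 6435 km = 6.435×10⁶ m.
r₂ = 47950 km = 4.795×10⁷ m.
Transfer ellipse a_t = (r₁ + r₂)/2 = 2.719×10⁷ m.
At r₁: circular v_c1 = √(μ/r₁) = 7106 m/s; transfer-periapsis v_p = √[μ(2/r₁ − 1/a_t)] = 9436 m/s.
Δv₁ = v_p − v_c1 = 2330 m/s.

Δv ≈ 2330 m/s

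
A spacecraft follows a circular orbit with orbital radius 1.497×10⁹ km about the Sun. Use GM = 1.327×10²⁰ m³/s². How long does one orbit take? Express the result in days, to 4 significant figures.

T ≈ 11560 days

r = 1.497×10⁹ km = 1.497×10¹² m.
Kepler's third law: T = 2π√(r³/μ) = 2π√((1.497×10¹²)³ / 1.327×10²⁰).
r³/μ = 2.528×10¹⁶ s², so T = 2π × 1.590×10⁸ = 9.990×10⁸ s.
Converting: 9.990×10⁸ s ÷ 86400 = 11560 days.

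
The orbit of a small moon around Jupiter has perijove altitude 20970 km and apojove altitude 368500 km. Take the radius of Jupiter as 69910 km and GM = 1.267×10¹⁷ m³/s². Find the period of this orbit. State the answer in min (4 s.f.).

r_p = 69910 + 20970 = 90880 km = 9.0880×10⁷ m.
r_a = 69910 + 368500 = 438410 km = 4.3841×10⁸ m.
Semi-major axis a = (r_p + r_a)/2 = (90880 + 4.3841×10⁵)/2 = 2.6464×10⁵ km = 2.646×10⁸ m.
By Kepler's third law T = 2π√(a³/μ) = 2π × 1.210×10⁴ = 7.600×10⁴ s.
= 1267 min.

T ≈ 1267 min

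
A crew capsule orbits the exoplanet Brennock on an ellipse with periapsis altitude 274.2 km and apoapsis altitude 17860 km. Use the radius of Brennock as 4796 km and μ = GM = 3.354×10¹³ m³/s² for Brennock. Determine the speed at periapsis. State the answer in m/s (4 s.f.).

v ≈ 3288 m/s

r_p = 4796 + 274.2 = 5070.2 km = 5.0702×10⁶ m.
r_a = 4796 + 17860 = 22656 km = 2.2656×10⁷ m.
Semi-major axis a = (r_p + r_a)/2 = 13863 km = 1.386×10⁷ m.
Vis-viva: v² = μ(2/r − 1/a) = 3.354×10¹³ × (3.945×10⁻⁷ − 7.213×10⁻⁸) = 1.081×10⁷ m²/s².
v = 3288 m/s.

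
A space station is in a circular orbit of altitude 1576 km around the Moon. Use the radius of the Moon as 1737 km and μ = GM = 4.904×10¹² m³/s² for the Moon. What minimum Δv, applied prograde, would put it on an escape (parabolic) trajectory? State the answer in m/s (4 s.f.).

r = 1737 + 1576 = 3313.0 km = 3.3130×10⁶ m.
Circular speed v_c = √(μ/r) = 1217 m/s.
Escape speed v_esc = √(2μ/r) = √2 × v_c = 1721 m/s.
Δv = v_esc − v_c = 504.0 m/s.

Δv ≈ 504.0 m/s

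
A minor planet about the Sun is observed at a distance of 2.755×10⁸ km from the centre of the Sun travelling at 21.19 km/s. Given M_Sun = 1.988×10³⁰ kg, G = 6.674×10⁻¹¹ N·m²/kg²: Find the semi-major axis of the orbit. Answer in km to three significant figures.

μ = GM = 6.674×10⁻¹¹ × 1.988×10³⁰ = 1.327×10²⁰ m³/s².
r = 2.755×10¹¹ m.
Specific orbital energy ε = v²/2 − μ/r = (21190)²/2 − 1.327×10²⁰/2.755×10¹¹ = -2.571×10⁸ J/kg.
Since ε = −μ/(2a), a = −μ/(2ε) = 2.580×10¹¹ m = 2.5804×10⁸ km.

a ≈ 2.58×10⁸ km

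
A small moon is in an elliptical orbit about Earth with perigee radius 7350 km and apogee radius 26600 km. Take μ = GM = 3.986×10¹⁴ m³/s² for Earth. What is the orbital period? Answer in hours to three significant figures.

T ≈ 6.11 hours

Semi-major axis a = (r_p + r_a)/2 = (7350.0 + 26600)/2 = 16975 km = 1.698×10⁷ m.
By Kepler's third law T = 2π√(a³/μ) = 2π × 3.503×10³ = 2.201×10⁴ s.
= 6.114 hours.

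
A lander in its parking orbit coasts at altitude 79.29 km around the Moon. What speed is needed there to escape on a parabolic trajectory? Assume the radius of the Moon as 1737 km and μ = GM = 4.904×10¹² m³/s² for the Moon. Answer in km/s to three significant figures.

r = 1737 + 79.29 = 1816.3 km = 1.8163×10⁶ m.
Escape speed v_esc = √(2μ/r) = √(2 × 4.904×10¹² / 1.816×10⁶) = √(5.400×10⁶) = 2324 m/s.
= 2.324 km/s.

v_esc ≈ 2.32 km/s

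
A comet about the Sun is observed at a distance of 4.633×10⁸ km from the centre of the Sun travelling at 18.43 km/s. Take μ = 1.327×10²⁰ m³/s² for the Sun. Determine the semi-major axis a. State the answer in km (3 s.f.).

r = 4.633×10¹¹ m.
Vis-viva rearranged: 1/a = 2/r − v²/μ = 4.317×10⁻¹² − 2.560×10⁻¹² = 1.757×10⁻¹² m⁻¹.
a = 5.691×10¹¹ m = 5.6908×10⁸ km.

a ≈ 5.69×10⁸ km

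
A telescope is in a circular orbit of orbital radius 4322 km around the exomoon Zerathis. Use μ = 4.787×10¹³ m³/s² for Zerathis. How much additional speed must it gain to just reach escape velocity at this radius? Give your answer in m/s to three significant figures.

Δv ≈ 1380 m/s

r = 4322 km = 4.322×10⁶ m.
Circular speed v_c = √(μ/r) = 3328 m/s.
Escape speed v_esc = √(2μ/r) = √2 × v_c = 4707 m/s.
Δv = v_esc − v_c = 1379 m/s.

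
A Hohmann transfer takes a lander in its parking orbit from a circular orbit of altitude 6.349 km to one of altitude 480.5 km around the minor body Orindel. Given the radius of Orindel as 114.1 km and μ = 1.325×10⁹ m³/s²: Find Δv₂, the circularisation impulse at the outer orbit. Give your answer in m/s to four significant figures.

Δv ≈ 19.81 m/s

r₁ = 114.1 + 6.349 = 120.45 km = 1.2045×10⁵ m.
r₂ = 114.1 + 480.5 = 594.60 km = 5.9460×10⁵ m.
Transfer ellipse a_t = (r₁ + r₂)/2 = 3.575×10⁵ m.
At r₁: circular v_c1 = √(μ/r₁) = 104.9 m/s; transfer-periapsis v_p = √[μ(2/r₁ − 1/a_t)] = 135.3 m/s.
At r₂: circular v_c2 = √(μ/r₂) = 47.21 m/s; transfer-apoapsis v_a = √[μ(2/r₂ − 1/a_t)] = 27.40 m/s.
Δv₂ = v_c2 − v_a = 19.81 m/s.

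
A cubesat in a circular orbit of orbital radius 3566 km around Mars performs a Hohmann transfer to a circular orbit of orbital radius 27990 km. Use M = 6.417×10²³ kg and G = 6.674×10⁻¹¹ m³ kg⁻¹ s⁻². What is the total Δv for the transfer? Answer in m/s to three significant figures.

Δv_total ≈ 1800 m/s

μ = GM = 6.674×10⁻¹¹ × 6.417×10²³ = 4.283×10¹³ m³/s².
r₁ = 3566 km = 3.566×10⁶ m.
r₂ = 27990 km = 2.799×10⁷ m.
Transfer ellipse a_t = (r₁ + r₂)/2 = 1.578×10⁷ m.
At r₁: circular v_c1 = √(μ/r₁) = 3466 m/s; transfer-periapsis v_p = √[μ(2/r₁ − 1/a_t)] = 4616 m/s.
Δv₁ = v_p − v_c1 = 1150 m/s.
At r₂: circular v_c2 = √(μ/r₂) = 1237 m/s; transfer-apoapsis v_a = √[μ(2/r₂ − 1/a_t)] = 588.1 m/s.
Δv₂ = v_c2 − v_a = 648.9 m/s.
Total Δv = Δv₁ + Δv₂ = 1799 m/s.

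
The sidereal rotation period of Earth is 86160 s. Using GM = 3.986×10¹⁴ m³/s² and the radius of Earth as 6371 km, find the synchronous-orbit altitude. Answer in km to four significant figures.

A synchronous orbit has period T, so by Kepler's third law a = (μT²/4π²)^(1/3).
μT²/4π² = 3.986×10¹⁴ × (8.616×10⁴)² / 39.48 = 7.495×10²² m³.
a = 4.216×10⁷ m = 42163 km.
Altitude h = a − R = 42163 − 6371 = 35792 km.

h_sync ≈ 35790 km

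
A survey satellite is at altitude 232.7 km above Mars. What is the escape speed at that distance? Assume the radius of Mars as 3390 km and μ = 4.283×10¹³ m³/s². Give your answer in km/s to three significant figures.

v_esc ≈ 4.86 km/s

r = 3390 + 232.7 = 3622.7 km = 3.6227×10⁶ m.
Escape speed v_esc = √(2μ/r) = √(2 × 4.283×10¹³ / 3.623×10⁶) = √(2.365×10⁷) = 4863 m/s.
= 4.863 km/s.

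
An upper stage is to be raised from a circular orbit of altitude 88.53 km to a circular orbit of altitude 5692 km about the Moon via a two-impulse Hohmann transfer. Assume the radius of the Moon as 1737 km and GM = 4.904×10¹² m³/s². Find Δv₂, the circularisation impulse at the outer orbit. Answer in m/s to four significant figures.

r₁ = 1737 + 88.53 = 1825.5 km = 1.8255×10⁶ m.
r₂ = 1737 + 5692 = 7429.0 km = 7.4290×10⁶ m.
Transfer ellipse a_t = (r₁ + r₂)/2 = 4.627×10⁶ m.
At r₁: circular v_c1 = √(μ/r₁) = 1639 m/s; transfer-perilune v_p = √[μ(2/r₁ − 1/a_t)] = 2077 m/s.
At r₂: circular v_c2 = √(μ/r₂) = 812.5 m/s; transfer-apolune v_a = √[μ(2/r₂ − 1/a_t)] = 510.3 m/s.
Δv₂ = v_c2 − v_a = 302.2 m/s.

Δv ≈ 302.2 m/s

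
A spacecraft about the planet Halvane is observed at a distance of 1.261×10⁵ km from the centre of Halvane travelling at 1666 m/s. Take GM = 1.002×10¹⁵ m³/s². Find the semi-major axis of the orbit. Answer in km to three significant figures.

a ≈ 76400 km

r = 1.261×10⁸ m.
Vis-viva rearranged: 1/a = 2/r − v²/μ = 1.586×10⁻⁸ − 2.770×10⁻⁹ = 1.309×10⁻⁸ m⁻¹.
a = 7.639×10⁷ m = 76392 km.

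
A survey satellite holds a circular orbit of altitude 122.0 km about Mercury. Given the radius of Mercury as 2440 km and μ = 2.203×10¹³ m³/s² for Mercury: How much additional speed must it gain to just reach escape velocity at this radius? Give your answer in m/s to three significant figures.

Δv ≈ 1210 m/s

r = 2440 + 122.0 = 2562.0 km = 2.5620×10⁶ m.
Circular speed v_c = √(μ/r) = 2932 m/s.
Escape speed v_esc = √(2μ/r) = √2 × v_c = 4147 m/s.
Δv = v_esc − v_c = 1215 m/s.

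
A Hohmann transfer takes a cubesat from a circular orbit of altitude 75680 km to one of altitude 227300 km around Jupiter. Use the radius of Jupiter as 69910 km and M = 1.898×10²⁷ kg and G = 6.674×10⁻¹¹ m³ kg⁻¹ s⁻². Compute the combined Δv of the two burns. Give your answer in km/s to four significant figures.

Δv_total ≈ 8.582 km/s

μ = GM = 6.674×10⁻¹¹ × 1.898×10²⁷ = 1.267×10¹⁷ m³/s².
r₁ = 69910 + 75680 = 145590 km = 1.4559×10⁸ m.
r₂ = 69910 + 227300 = 297210 km = 2.9721×10⁸ m.
Transfer ellipse a_t = (r₁ + r₂)/2 = 2.214×10⁸ m.
At r₁: circular v_c1 = √(μ/r₁) = 29500 m/s; transfer-perijove v_p = √[μ(2/r₁ − 1/a_t)] = 34180 m/s.
Δv₁ = v_p − v_c1 = 4679 m/s.
At r₂: circular v_c2 = √(μ/r₂) = 20640 m/s; transfer-apojove v_a = √[μ(2/r₂ − 1/a_t)] = 16740 m/s.
Δv₂ = v_c2 − v_a = 3904 m/s.
Total Δv = Δv₁ + Δv₂ = 8582 m/s = 8.582 km/s.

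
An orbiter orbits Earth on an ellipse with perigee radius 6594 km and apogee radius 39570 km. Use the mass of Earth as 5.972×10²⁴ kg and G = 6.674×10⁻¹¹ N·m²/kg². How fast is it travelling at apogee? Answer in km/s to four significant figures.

v ≈ 1.696 km/s

μ = GM = 6.674×10⁻¹¹ × 5.972×10²⁴ = 3.986×10¹⁴ m³/s².
Semi-major axis a = (r_p + r_a)/2 = 23082 km = 2.308×10⁷ m.
Vis-viva: v² = μ(2/r − 1/a) = 3.986×10¹⁴ × (5.054×10⁻⁸ − 4.332×10⁻⁸) = 2.878×10⁶ m²/s².
v = 1696 m/s = 1.696 km/s.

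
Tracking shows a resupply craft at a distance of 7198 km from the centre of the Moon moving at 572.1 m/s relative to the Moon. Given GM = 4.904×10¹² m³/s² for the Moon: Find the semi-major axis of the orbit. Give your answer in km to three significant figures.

r = 7.198×10⁶ m.
Vis-viva rearranged: 1/a = 2/r − v²/μ = 2.779×10⁻⁷ − 6.674×10⁻⁸ = 2.111×10⁻⁷ m⁻¹.
a = 4.737×10⁶ m = 4736.8 km.

a ≈ 4740 km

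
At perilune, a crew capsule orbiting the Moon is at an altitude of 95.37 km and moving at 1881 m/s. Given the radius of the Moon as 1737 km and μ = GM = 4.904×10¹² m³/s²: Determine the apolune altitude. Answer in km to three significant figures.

r_p = 1737 + 95.37 = 1832.4 km = 1.832×10⁶ m.
Specific energy ε = v²/2 − μ/r = -9.072×10⁵ J/kg, so a = −μ/(2ε) = 2.703×10⁶ m.
The apsides satisfy r_p + r_a = 2a, so the apolune radius is 2a − r_p = 3.573×10⁶ m = 3573.1 km.
Apolune altitude = 3573.1 − 1737 = 1836.1 km.

apolune altitude ≈ 1840 km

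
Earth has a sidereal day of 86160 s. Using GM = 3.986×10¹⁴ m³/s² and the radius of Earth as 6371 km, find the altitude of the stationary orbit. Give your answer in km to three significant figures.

h_sync ≈ 35800 km

A synchronous orbit has period T, so by Kepler's third law a = (μT²/4π²)^(1/3).
μT²/4π² = 3.986×10¹⁴ × (8.616×10⁴)² / 39.48 = 7.495×10²² m³.
a = 4.216×10⁷ m = 42163 km.
Altitude h = a − R = 42163 − 6371 = 35792 km.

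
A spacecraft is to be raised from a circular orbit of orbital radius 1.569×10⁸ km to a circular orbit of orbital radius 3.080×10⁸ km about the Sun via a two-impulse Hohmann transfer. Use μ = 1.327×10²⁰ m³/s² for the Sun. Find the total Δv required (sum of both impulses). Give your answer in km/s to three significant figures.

r₁ = 1.569×10⁸ km = 1.569×10¹¹ m.
r₂ = 3.080×10⁸ km = 3.080×10¹¹ m.
Transfer ellipse a_t = (r₁ + r₂)/2 = 2.324×10¹¹ m.
At r₁: circular v_c1 = √(μ/r₁) = 29080 m/s; transfer-perihelion v_p = √[μ(2/r₁ − 1/a_t)] = 33480 m/s.
Δv₁ = v_p − v_c1 = 4394 m/s.
At r₂: circular v_c2 = √(μ/r₂) = 20760 m/s; transfer-aphelion v_a = √[μ(2/r₂ − 1/a_t)] = 17050 m/s.
Δv₂ = v_c2 − v_a = 3704 m/s.
Total Δv = Δv₁ + Δv₂ = 8098 m/s = 8.098 km/s.

Δv_total ≈ 8.10 km/s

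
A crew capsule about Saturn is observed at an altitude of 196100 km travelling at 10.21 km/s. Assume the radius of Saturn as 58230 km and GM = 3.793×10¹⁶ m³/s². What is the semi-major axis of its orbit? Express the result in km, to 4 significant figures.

a ≈ 1.955×10⁵ km

r = 58230 + 196100 = 2.5433×10⁵ km = 2.543×10⁸ m.
Vis-viva rearranged: 1/a = 2/r − v²/μ = 7.864×10⁻⁹ − 2.748×10⁻⁹ = 5.115×10⁻⁹ m⁻¹.
a = 1.955×10⁸ m = 1.9549×10⁵ km.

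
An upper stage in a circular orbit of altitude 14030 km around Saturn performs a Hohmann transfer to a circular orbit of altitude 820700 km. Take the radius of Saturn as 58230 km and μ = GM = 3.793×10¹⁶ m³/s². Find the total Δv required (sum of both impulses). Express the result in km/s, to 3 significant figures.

Δv_total ≈ 12.2 km/s

r₁ = 58230 + 14030 = 72260 km = 7.2260×10⁷ m.
r₂ = 58230 + 820700 = 878930 km = 8.7893×10⁸ m.
Transfer ellipse a_t = (r₁ + r₂)/2 = 4.756×10⁸ m.
At r₁: circular v_c1 = √(μ/r₁) = 22910 m/s; transfer-perikrone v_p = √[μ(2/r₁ − 1/a_t)] = 31150 m/s.
Δv₁ = v_p − v_c1 = 8235 m/s.
At r₂: circular v_c2 = √(μ/r₂) = 6569 m/s; transfer-apokrone v_a = √[μ(2/r₂ − 1/a_t)] = 2561 m/s.
Δv₂ = v_c2 − v_a = 4009 m/s.
Total Δv = Δv₁ + Δv₂ = 12240 m/s = 12.24 km/s.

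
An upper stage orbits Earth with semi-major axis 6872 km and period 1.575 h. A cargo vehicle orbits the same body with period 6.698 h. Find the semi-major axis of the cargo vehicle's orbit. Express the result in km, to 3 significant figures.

a₂ ≈ 18000 km

Kepler's third law: a³ ∝ T², so a₂ = a₁ (T₂/T₁)^(2/3).
T₂/T₁ = 4.253, (T₂/T₁)^(2/3) = 2.625.
a₂ = 6872 × 2.625 = 18040 km.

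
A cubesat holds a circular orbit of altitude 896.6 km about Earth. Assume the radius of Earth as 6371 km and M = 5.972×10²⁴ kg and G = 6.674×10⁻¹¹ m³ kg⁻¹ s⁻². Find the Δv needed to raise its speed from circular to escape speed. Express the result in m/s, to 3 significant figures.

μ = GM = 6.674×10⁻¹¹ × 5.972×10²⁴ = 3.986×10¹⁴ m³/s².
r = 6371 + 896.6 = 7267.6 km = 7.2676×10⁶ m.
Circular speed v_c = √(μ/r) = 7406 m/s.
Escape speed v_esc = √(2μ/r) = √2 × v_c = 10470 m/s.
Δv = v_esc − v_c = 3067 m/s.

Δv ≈ 3070 m/s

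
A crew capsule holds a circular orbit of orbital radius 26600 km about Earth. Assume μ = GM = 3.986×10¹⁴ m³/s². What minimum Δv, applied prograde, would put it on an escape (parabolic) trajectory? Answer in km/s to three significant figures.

Δv ≈ 1.60 km/s

r = 26600 km = 2.660×10⁷ m.
Circular speed v_c = √(μ/r) = 3871 m/s.
Escape speed v_esc = √(2μ/r) = √2 × v_c = 5474 m/s.
Δv = v_esc − v_c = 1603 m/s = 1.603 km/s.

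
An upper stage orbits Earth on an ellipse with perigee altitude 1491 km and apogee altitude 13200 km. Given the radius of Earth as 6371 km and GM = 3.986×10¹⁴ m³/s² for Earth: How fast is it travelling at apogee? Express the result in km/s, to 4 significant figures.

v ≈ 3.417 km/s

r_p = 6371 + 1491 = 7862.0 km = 7.8620×10⁶ m.
r_a = 6371 + 13200 = 19571 km = 1.9571×10⁷ m.
Semi-major axis a = (r_p + r_a)/2 = 13716 km = 1.372×10⁷ m.
Vis-viva: v² = μ(2/r − 1/a) = 3.986×10¹⁴ × (1.022×10⁻⁷ − 7.290×10⁻⁸) = 1.167×10⁷ m²/s².
v = 3417 m/s = 3.417 km/s.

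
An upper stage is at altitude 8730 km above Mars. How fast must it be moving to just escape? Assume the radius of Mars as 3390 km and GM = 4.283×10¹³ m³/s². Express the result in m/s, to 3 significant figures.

r = 3390 + 8730 = 12120 km = 1.2120×10⁷ m.
Escape speed v_esc = √(2μ/r) = √(2 × 4.283×10¹³ / 1.212×10⁷) = √(7.068×10⁶) = 2659 m/s.

v_esc ≈ 2660 m/s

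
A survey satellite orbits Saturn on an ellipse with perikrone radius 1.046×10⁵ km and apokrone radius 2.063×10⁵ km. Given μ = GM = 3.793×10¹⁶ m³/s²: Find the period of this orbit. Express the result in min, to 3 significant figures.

T ≈ 1040 min

Semi-major axis a = (r_p + r_a)/2 = (1.0460×10⁵ + 2.0630×10⁵)/2 = 1.5545×10⁵ km = 1.554×10⁸ m.
By Kepler's third law T = 2π√(a³/μ) = 2π × 9.952×10³ = 6.253×10⁴ s.
= 1042 min.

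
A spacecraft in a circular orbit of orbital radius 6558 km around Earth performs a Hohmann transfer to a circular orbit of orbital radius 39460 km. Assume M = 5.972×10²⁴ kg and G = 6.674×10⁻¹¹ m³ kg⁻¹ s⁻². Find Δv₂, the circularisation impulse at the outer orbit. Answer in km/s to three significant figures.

Δv ≈ 1.48 km/s

μ = GM = 6.674×10⁻¹¹ × 5.972×10²⁴ = 3.986×10¹⁴ m³/s².
r₁ = 6558 km = 6.558×10⁶ m.
r₂ = 39460 km = 3.946×10⁷ m.
Transfer ellipse a_t = (r₁ + r₂)/2 = 2.301×10⁷ m.
At r₁: circular v_c1 = √(μ/r₁) = 7796 m/s; transfer-perigee v_p = √[μ(2/r₁ − 1/a_t)] = 10210 m/s.
At r₂: circular v_c2 = √(μ/r₂) = 3178 m/s; transfer-apogee v_a = √[μ(2/r₂ − 1/a_t)] = 1697 m/s.
Δv₂ = v_c2 − v_a = 1481 m/s.
= 1.481 km/s.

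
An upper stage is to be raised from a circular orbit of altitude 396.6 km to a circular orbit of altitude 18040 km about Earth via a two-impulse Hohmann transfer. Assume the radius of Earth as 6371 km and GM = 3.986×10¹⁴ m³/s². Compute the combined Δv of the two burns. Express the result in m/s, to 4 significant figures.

Δv_total ≈ 3307 m/s

r₁ = 6371 + 396.6 = 6767.6 km = 6.7676×10⁶ m.
r₂ = 6371 + 18040 = 24411 km = 2.4411×10⁷ m.
Transfer ellipse a_t = (r₁ + r₂)/2 = 1.559×10⁷ m.
At r₁: circular v_c1 = √(μ/r₁) = 7675 m/s; transfer-perigee v_p = √[μ(2/r₁ − 1/a_t)] = 9604 m/s.
Δv₁ = v_p − v_c1 = 1929 m/s.
At r₂: circular v_c2 = √(μ/r₂) = 4041 m/s; transfer-apogee v_a = √[μ(2/r₂ − 1/a_t)] = 2662 m/s.
Δv₂ = v_c2 − v_a = 1378 m/s.
Total Δv = Δv₁ + Δv₂ = 3307 m/s.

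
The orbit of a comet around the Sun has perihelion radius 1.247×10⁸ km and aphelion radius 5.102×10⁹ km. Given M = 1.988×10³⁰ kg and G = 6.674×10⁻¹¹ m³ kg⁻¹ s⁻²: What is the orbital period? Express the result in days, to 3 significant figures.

μ = GM = 6.674×10⁻¹¹ × 1.988×10³⁰ = 1.327×10²⁰ m³/s².
Semi-major axis a = (r_p + r_a)/2 = (1.2470×10⁸ + 5.1020×10⁹)/2 = 2.6134×10⁹ km = 2.613×10¹² m.
By Kepler's third law T = 2π√(a³/μ) = 2π × 3.668×10⁸ = 2.304×10⁹ s.
= 26670 days.

T ≈ 26700 days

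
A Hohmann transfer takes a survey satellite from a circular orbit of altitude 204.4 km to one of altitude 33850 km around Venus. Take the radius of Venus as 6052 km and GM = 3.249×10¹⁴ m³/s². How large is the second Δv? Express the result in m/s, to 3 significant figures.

r₁ = 6052 + 204.4 = 6256.4 km = 6.2564×10⁶ m.
r₂ = 6052 + 33850 = 39902 km = 3.9902×10⁷ m.
Transfer ellipse a_t = (r₁ + r₂)/2 = 2.308×10⁷ m.
At r₁: circular v_c1 = √(μ/r₁) = 7206 m/s; transfer-periapsis v_p = √[μ(2/r₁ − 1/a_t)] = 9475 m/s.
At r₂: circular v_c2 = √(μ/r₂) = 2853 m/s; transfer-apoapsis v_a = √[μ(2/r₂ − 1/a_t)] = 1486 m/s.
Δv₂ = v_c2 − v_a = 1368 m/s.

Δv ≈ 1370 m/s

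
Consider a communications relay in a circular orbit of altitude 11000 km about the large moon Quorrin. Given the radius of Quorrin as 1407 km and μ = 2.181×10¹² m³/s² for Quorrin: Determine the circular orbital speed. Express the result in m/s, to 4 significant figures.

v ≈ 419.3 m/s

r = 1407 + 11000 = 12407 km = 1.2407×10⁷ m.
For a circular orbit v = √(μ/r) = √(2.181×10¹² / 1.241×10⁷) = √(1.758×10⁵) = 419.3 m/s.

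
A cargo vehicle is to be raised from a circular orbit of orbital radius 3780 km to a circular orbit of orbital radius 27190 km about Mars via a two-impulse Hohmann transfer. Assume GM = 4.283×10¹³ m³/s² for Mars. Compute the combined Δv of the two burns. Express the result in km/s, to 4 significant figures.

r₁ = 3780 km = 3.780×10⁶ m.
r₂ = 27190 km = 2.719×10⁷ m.
Transfer ellipse a_t = (r₁ + r₂)/2 = 1.548×10⁷ m.
At r₁: circular v_c1 = √(μ/r₁) = 3366 m/s; transfer-periapsis v_p = √[μ(2/r₁ − 1/a_t)] = 4460 m/s.
Δv₁ = v_p − v_c1 = 1094 m/s.
At r₂: circular v_c2 = √(μ/r₂) = 1255 m/s; transfer-apoapsis v_a = √[μ(2/r₂ − 1/a_t)] = 620.1 m/s.
Δv₂ = v_c2 − v_a = 635.0 m/s.
Total Δv = Δv₁ + Δv₂ = 1729 m/s = 1.729 km/s.

Δv_total ≈ 1.729 km/s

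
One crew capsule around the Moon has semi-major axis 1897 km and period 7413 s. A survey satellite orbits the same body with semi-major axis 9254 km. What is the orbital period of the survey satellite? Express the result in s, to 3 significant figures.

Kepler's third law: T² ∝ a³, so T₂ = T₁ (a₂/a₁)^(3/2).
a₂/a₁ = 4.878, (a₂/a₁)^(3/2) = 10.77.
T₂ = 7413 × 10.77 = 79870 s.

T₂ ≈ 79900 s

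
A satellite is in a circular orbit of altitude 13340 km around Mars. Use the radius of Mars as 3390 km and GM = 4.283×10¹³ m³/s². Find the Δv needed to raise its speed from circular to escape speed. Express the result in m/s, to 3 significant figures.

r = 3390 + 13340 = 16730 km = 1.6730×10⁷ m.
Circular speed v_c = √(μ/r) = 1600 m/s.
Escape speed v_esc = √(2μ/r) = √2 × v_c = 2263 m/s.
Δv = v_esc − v_c = 662.8 m/s.

Δv ≈ 663 m/s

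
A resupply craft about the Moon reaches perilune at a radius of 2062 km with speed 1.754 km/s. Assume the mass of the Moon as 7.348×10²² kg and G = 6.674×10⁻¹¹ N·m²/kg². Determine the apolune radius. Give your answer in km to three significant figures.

μ = GM = 6.674×10⁻¹¹ × 7.348×10²² = 4.904×10¹² m³/s².
r_p = 2.062×10⁶ m.
Specific energy ε = v²/2 − μ/r = -8.400×10⁵ J/kg, so a = −μ/(2ε) = 2.919×10⁶ m.
The apsides satisfy r_p + r_a = 2a, so the apolune radius is 2a − r_p = 3.776×10⁶ m = 3775.9 km.

apolune radius ≈ 3780 km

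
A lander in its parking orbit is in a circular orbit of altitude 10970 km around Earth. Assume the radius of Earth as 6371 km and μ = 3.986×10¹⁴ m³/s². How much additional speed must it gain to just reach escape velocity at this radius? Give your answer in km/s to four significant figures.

r = 6371 + 10970 = 17341 km = 1.7341×10⁷ m.
Circular speed v_c = √(μ/r) = 4794 m/s.
Escape speed v_esc = √(2μ/r) = √2 × v_c = 6780 m/s.
Δv = v_esc − v_c = 1986 m/s = 1.986 km/s.

Δv ≈ 1.986 km/s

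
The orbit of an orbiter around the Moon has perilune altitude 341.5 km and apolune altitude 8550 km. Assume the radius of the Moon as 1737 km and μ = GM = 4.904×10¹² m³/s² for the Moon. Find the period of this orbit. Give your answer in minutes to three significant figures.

r_p = 1737 + 341.5 = 2078.5 km = 2.0785×10⁶ m.
r_a = 1737 + 8550 = 10287 km = 1.0287×10⁷ m.
Semi-major axis a = (r_p + r_a)/2 = (2078.5 + 10287)/2 = 6182.8 km = 6.183×10⁶ m.
By Kepler's third law T = 2π√(a³/μ) = 2π × 6.942×10³ = 4.362×10⁴ s.
= 727.0 minutes.

T ≈ 727 minutes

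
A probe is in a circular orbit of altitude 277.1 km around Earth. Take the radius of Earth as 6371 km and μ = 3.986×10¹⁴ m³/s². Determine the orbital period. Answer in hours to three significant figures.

T ≈ 1.50 hours

r = 6371 + 277.1 = 6648.1 km = 6.6481×10⁶ m.
Kepler's third law: T = 2π√(r³/μ) = 2π√((6.648×10⁶)³ / 3.986×10¹⁴).
r³/μ = 7.371×10⁵ s², so T = 2π × 8.586×10² = 5.395×10³ s.
Converting: 5.395×10³ s ÷ 3600 = 1.498 hours.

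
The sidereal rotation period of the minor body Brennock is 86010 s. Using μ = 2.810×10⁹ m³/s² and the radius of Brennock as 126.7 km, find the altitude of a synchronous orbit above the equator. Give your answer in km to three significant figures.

h_sync ≈ 681 km

A synchronous orbit has period T, so by Kepler's third law a = (μT²/4π²)^(1/3).
μT²/4π² = 2.810×10⁹ × (8.601×10⁴)² / 39.48 = 5.266×10¹⁷ m³.
a = 8.075×10⁵ m = 807.51 km.
Altitude h = a − R = 807.51 − 126.7 = 680.81 km.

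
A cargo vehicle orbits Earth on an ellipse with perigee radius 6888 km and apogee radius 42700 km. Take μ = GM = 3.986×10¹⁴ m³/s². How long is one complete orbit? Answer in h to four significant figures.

Semi-major axis a = (r_p + r_a)/2 = (6888.0 + 42700)/2 = 24794 km = 2.479×10⁷ m.
By Kepler's third law T = 2π√(a³/μ) = 2π × 6.184×10³ = 3.885×10⁴ s.
= 10.79 h.

T ≈ 10.79 h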